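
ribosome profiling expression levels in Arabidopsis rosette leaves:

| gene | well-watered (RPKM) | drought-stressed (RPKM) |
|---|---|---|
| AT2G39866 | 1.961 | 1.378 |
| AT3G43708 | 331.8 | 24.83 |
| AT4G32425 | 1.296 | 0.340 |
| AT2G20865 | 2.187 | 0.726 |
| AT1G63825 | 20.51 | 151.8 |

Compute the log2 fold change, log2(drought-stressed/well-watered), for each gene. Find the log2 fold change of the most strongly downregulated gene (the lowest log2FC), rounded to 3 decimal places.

-3.740

log2(1.378/1.961) = -0.509  (AT2G39866)
log2(24.83/331.8) = -3.740  (AT3G43708)
log2(0.340/1.296) = -1.930  (AT4G32425)
log2(0.726/2.187) = -1.591  (AT2G20865)
log2(151.8/20.51) = 2.888  (AT1G63825)
AT3G43708 is most strongly downregulated.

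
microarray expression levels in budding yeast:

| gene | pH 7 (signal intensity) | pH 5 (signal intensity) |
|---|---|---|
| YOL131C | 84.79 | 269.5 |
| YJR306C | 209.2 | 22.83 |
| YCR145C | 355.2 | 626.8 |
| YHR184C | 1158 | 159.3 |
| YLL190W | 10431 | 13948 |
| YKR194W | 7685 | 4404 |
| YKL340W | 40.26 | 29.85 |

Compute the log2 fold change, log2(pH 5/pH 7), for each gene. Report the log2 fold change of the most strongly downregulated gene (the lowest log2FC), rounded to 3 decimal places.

-3.196

log2(269.5/84.79) = 1.668  (YOL131C)
log2(22.83/209.2) = -3.196  (YJR306C)
log2(626.8/355.2) = 0.819  (YCR145C)
log2(159.3/1158) = -2.862  (YHR184C)
log2(13948/10431) = 0.419  (YLL190W)
log2(4404/7685) = -0.803  (YKR194W)
log2(29.85/40.26) = -0.432  (YKL340W)
YJR306C is most strongly downregulated.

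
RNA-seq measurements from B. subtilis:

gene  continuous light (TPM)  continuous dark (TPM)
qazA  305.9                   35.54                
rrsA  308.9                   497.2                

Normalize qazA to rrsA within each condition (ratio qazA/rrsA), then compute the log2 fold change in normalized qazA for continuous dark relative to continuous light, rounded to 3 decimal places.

qazA/rrsA (continuous light) = 305.9 / 308.9 = 0.99029
qazA/rrsA (continuous dark) = 35.54 / 497.2 = 0.07148
Fold change = 0.07148 / 0.99029 = 0.0722
log2(0.0722) = -3.7922

-3.792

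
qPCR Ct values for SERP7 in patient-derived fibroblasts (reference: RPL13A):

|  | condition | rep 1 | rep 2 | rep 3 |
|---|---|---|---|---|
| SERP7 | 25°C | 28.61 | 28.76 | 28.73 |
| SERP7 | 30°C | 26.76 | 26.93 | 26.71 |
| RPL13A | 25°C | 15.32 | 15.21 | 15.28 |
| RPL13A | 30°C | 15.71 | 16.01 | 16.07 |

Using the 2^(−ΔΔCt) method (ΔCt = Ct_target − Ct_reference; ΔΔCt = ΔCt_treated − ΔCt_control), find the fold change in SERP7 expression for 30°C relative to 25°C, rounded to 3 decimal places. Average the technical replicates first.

Mean Ct: SERP7 25°C 28.700; SERP7 30°C 26.800; RPL13A 25°C 15.270; RPL13A 30°C 15.930
ΔCt(25°C) = 28.700 − 15.270 = 13.430
ΔCt(30°C) = 26.800 − 15.930 = 10.870
ΔΔCt = 10.870 − 13.430 = -2.560
Fold change = 2^(−(-2.560)) = 2^2.560 = 5.8971

5.897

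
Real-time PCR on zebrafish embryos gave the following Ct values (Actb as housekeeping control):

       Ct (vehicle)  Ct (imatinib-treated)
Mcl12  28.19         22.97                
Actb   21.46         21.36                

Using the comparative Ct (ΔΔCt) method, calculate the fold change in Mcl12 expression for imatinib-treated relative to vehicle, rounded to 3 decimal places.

ΔCt(vehicle) = 28.190 − 21.460 = 6.730
ΔCt(imatinib-treated) = 22.970 − 21.360 = 1.610
ΔΔCt = 1.610 − 6.730 = -5.120
Fold change = 2^(−(-5.120)) = 2^5.120 = 34.7755

34.776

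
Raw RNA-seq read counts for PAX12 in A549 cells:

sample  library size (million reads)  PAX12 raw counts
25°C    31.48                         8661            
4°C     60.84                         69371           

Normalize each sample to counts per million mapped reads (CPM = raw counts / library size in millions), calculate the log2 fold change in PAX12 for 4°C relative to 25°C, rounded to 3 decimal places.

2.051

CPM(25°C) = 8661 / 31.48 = 275.1271
CPM(4°C) = 69371 / 60.84 = 1140.2202
Fold change = 1140.2202 / 275.1271 = 4.14434
log2(4.14434) = 2.0511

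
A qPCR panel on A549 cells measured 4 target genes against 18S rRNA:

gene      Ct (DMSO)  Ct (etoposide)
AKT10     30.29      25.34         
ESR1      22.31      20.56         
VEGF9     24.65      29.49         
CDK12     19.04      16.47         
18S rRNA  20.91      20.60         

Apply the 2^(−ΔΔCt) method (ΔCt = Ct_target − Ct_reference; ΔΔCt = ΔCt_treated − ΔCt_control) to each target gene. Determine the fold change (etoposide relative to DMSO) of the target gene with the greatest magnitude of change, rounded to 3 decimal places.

0.028

AKT10: ΔΔCt = (25.34−20.60) − (30.29−20.91) = 4.74 − 9.38 = -4.64; fold change = 2^4.64 = 24.933
ESR1: ΔΔCt = (20.56−20.60) − (22.31−20.91) = -0.04 − 1.40 = -1.44; fold change = 2^1.44 = 2.713
VEGF9: ΔΔCt = (29.49−20.60) − (24.65−20.91) = 8.89 − 3.74 = 5.15; fold change = 2^-5.15 = 0.028
CDK12: ΔΔCt = (16.47−20.60) − (19.04−20.91) = -4.13 − (-1.87) = -2.26; fold change = 2^2.26 = 4.790
VEGF9 has the largest |ΔΔCt| = 5.15.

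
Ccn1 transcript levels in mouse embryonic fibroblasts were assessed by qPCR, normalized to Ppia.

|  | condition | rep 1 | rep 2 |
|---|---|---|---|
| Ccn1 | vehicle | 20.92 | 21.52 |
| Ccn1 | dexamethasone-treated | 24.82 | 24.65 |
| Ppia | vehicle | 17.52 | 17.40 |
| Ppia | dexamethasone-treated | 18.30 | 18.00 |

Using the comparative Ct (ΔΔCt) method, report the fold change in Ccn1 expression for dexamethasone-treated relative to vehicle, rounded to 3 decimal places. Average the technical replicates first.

0.141

Mean Ct: Ccn1 vehicle 21.220; Ccn1 dexamethasone-treated 24.735; Ppia vehicle 17.460; Ppia dexamethasone-treated 18.150
ΔCt(vehicle) = 21.220 − 17.460 = 3.760
ΔCt(dexamethasone-treated) = 24.735 − 18.150 = 6.585
ΔΔCt = 6.585 − 3.760 = 2.825
Fold change = 2^(−2.825) = 0.1411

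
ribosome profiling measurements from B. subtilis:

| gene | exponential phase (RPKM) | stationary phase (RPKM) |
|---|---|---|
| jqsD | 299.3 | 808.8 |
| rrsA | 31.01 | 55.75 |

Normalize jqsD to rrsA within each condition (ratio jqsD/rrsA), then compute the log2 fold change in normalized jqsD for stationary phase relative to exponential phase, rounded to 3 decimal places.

jqsD/rrsA (exponential phase) = 299.3 / 31.01 = 9.6517
jqsD/rrsA (stationary phase) = 808.8 / 55.75 = 14.508
Fold change = 14.508 / 9.6517 = 1.5031
log2(1.5031) = 0.5880

0.588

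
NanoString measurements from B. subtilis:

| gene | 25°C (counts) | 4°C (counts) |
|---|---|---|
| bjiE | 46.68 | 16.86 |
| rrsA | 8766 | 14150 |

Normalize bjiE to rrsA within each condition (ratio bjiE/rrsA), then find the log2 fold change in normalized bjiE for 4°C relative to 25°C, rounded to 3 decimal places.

bjiE/rrsA (25°C) = 46.68 / 8766 = 0.0053251
bjiE/rrsA (4°C) = 16.86 / 14150 = 0.0011915
Fold change = 0.0011915 / 0.0053251 = 0.2238
log2(0.2238) = -2.1600

-2.160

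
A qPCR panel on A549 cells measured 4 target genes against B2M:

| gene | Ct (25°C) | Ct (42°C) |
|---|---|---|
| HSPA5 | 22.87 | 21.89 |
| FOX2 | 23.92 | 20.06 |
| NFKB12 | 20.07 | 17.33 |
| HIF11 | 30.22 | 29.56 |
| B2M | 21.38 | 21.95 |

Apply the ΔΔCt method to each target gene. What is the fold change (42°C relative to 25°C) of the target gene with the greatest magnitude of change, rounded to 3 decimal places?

21.556

HSPA5: ΔΔCt = (21.89−21.95) − (22.87−21.38) = -0.06 − 1.49 = -1.55; fold change = 2^1.55 = 2.928
FOX2: ΔΔCt = (20.06−21.95) − (23.92−21.38) = -1.89 − 2.54 = -4.43; fold change = 2^4.43 = 21.556
NFKB12: ΔΔCt = (17.33−21.95) − (20.07−21.38) = -4.62 − (-1.31) = -3.31; fold change = 2^3.31 = 9.918
HIF11: ΔΔCt = (29.56−21.95) − (30.22−21.38) = 7.61 − 8.84 = -1.23; fold change = 2^1.23 = 2.346
FOX2 has the largest |ΔΔCt| = 4.43.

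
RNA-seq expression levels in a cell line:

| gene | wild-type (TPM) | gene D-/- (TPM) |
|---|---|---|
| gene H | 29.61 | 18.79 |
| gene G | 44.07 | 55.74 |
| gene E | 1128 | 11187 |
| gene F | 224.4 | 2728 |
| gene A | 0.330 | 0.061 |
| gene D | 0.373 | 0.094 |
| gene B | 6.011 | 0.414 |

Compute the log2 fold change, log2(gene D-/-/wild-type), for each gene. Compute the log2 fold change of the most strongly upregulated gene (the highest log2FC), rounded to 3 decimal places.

log2(18.79/29.61) = -0.656  (gene H)
log2(55.74/44.07) = 0.339  (gene G)
log2(11187/1128) = 3.310  (gene E)
log2(2728/224.4) = 3.604  (gene F)
log2(0.061/0.330) = -2.436  (gene A)
log2(0.094/0.373) = -1.988  (gene D)
log2(0.414/6.011) = -3.860  (gene B)
gene F is most strongly upregulated.

3.604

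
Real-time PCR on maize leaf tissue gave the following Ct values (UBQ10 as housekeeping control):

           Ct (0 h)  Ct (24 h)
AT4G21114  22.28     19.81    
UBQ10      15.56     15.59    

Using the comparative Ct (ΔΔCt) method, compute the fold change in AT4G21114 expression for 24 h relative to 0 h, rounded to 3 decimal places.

ΔCt(0 h) = 22.280 − 15.560 = 6.720
ΔCt(24 h) = 19.810 − 15.590 = 4.220
ΔΔCt = 4.220 − 6.720 = -2.500
Fold change = 2^(−(-2.500)) = 2^2.500 = 5.6569

5.657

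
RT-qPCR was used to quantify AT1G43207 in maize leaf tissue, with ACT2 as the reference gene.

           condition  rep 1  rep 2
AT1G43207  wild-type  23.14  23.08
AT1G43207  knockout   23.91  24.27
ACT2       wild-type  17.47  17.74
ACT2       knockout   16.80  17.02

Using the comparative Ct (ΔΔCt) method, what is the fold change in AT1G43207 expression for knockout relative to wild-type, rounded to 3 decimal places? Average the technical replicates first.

0.313

Mean Ct: AT1G43207 wild-type 23.110; AT1G43207 knockout 24.090; ACT2 wild-type 17.605; ACT2 knockout 16.910
ΔCt(wild-type) = 23.110 − 17.605 = 5.505
ΔCt(knockout) = 24.090 − 16.910 = 7.180
ΔΔCt = 7.180 − 5.505 = 1.675
Fold change = 2^(−1.675) = 0.3132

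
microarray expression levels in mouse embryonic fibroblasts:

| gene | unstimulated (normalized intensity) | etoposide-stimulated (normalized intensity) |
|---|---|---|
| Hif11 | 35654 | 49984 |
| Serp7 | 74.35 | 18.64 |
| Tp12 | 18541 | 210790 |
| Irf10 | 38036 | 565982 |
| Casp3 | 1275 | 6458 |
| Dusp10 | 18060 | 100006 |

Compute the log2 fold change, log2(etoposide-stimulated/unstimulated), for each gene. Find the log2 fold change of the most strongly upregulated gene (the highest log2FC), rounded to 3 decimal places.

3.895

log2(49984/35654) = 0.487  (Hif11)
log2(18.64/74.35) = -1.996  (Serp7)
log2(210790/18541) = 3.507  (Tp12)
log2(565982/38036) = 3.895  (Irf10)
log2(6458/1275) = 2.341  (Casp3)
log2(100006/18060) = 2.469  (Dusp10)
Irf10 is most strongly upregulated.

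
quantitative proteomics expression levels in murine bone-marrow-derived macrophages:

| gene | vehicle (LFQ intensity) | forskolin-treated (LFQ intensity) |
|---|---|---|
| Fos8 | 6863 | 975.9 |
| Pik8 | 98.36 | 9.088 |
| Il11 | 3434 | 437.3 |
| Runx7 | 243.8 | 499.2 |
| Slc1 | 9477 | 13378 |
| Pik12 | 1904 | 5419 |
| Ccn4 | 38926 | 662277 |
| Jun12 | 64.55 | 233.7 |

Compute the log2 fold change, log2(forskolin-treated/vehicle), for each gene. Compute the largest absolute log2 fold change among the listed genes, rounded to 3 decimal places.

4.089

log2(975.9/6863) = -2.814  (Fos8)
log2(9.088/98.36) = -3.436  (Pik8)
log2(437.3/3434) = -2.973  (Il11)
log2(499.2/243.8) = 1.034  (Runx7)
log2(13378/9477) = 0.497  (Slc1)
log2(5419/1904) = 1.509  (Pik12)
log2(662277/38926) = 4.089  (Ccn4)
log2(233.7/64.55) = 1.856  (Jun12)
The largest magnitude belongs to Ccn4.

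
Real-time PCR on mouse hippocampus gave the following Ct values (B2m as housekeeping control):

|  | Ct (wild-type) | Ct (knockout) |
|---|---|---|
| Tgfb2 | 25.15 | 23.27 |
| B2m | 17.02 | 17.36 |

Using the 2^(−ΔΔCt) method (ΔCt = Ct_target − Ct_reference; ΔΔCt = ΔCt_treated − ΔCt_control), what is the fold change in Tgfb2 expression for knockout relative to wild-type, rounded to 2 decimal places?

ΔCt(wild-type) = 25.150 − 17.020 = 8.130
ΔCt(knockout) = 23.270 − 17.360 = 5.910
ΔΔCt = 5.910 − 8.130 = -2.220
Fold change = 2^(−(-2.220)) = 2^2.220 = 4.659

4.66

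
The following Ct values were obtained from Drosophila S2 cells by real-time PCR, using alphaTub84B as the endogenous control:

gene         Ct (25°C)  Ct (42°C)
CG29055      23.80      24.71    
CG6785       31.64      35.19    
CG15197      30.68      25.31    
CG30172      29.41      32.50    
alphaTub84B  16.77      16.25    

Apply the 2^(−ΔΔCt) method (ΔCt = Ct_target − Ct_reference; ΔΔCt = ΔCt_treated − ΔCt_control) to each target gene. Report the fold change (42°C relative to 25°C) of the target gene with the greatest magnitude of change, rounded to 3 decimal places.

CG29055: ΔΔCt = (24.71−16.25) − (23.80−16.77) = 8.46 − 7.03 = 1.43; fold change = 2^-1.43 = 0.371
CG6785: ΔΔCt = (35.19−16.25) − (31.64−16.77) = 18.94 − 14.87 = 4.07; fold change = 2^-4.07 = 0.060
CG15197: ΔΔCt = (25.31−16.25) − (30.68−16.77) = 9.06 − 13.91 = -4.85; fold change = 2^4.85 = 28.840
CG30172: ΔΔCt = (32.50−16.25) − (29.41−16.77) = 16.25 − 12.64 = 3.61; fold change = 2^-3.61 = 0.082
CG15197 has the largest |ΔΔCt| = 4.85.

28.840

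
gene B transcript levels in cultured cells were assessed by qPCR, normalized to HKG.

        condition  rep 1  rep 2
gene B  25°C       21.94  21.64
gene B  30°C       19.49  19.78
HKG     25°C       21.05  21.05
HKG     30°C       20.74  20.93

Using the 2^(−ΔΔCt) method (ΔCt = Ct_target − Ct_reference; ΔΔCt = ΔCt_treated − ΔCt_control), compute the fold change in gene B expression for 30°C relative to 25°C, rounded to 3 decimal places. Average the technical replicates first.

Mean Ct: gene B 25°C 21.790; gene B 30°C 19.635; HKG 25°C 21.050; HKG 30°C 20.835
ΔCt(25°C) = 21.790 − 21.050 = 0.740
ΔCt(30°C) = 19.635 − 20.835 = -1.200
ΔΔCt = -1.200 − 0.740 = -1.940
Fold change = 2^(−(-1.940)) = 2^1.940 = 3.8371

3.837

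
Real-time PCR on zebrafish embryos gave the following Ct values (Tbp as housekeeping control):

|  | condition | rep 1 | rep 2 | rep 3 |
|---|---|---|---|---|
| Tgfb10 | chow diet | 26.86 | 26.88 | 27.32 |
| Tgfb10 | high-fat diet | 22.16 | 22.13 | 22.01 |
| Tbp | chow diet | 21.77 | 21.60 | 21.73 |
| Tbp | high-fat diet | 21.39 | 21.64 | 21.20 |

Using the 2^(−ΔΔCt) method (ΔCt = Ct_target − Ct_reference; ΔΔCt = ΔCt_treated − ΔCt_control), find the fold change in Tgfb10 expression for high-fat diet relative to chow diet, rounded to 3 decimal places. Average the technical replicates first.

24.761

Mean Ct: Tgfb10 chow diet 27.020; Tgfb10 high-fat diet 22.100; Tbp chow diet 21.700; Tbp high-fat diet 21.410
ΔCt(chow diet) = 27.020 − 21.700 = 5.320
ΔCt(high-fat diet) = 22.100 − 21.410 = 0.690
ΔΔCt = 0.690 − 5.320 = -4.630
Fold change = 2^(−(-4.630)) = 2^4.630 = 24.7610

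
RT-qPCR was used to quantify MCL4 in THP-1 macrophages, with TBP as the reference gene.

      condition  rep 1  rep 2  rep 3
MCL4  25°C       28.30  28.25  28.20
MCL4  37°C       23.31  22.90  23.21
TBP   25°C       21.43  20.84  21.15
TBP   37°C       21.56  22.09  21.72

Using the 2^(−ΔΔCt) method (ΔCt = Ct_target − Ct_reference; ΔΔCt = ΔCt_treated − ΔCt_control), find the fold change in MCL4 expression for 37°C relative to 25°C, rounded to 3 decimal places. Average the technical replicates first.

Mean Ct: MCL4 25°C 28.250; MCL4 37°C 23.140; TBP 25°C 21.140; TBP 37°C 21.790
ΔCt(25°C) = 28.250 − 21.140 = 7.110
ΔCt(37°C) = 23.140 − 21.790 = 1.350
ΔΔCt = 1.350 − 7.110 = -5.760
Fold change = 2^(−(-5.760)) = 2^5.760 = 54.1917

54.192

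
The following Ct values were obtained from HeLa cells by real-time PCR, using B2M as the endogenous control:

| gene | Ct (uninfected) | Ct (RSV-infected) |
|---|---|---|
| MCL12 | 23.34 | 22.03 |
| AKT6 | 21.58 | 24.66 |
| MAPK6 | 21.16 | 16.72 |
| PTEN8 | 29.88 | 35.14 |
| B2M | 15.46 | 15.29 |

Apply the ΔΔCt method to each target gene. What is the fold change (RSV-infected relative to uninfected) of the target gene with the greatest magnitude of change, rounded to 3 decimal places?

0.023

MCL12: ΔΔCt = (22.03−15.29) − (23.34−15.46) = 6.74 − 7.88 = -1.14; fold change = 2^1.14 = 2.204
AKT6: ΔΔCt = (24.66−15.29) − (21.58−15.46) = 9.37 − 6.12 = 3.25; fold change = 2^-3.25 = 0.105
MAPK6: ΔΔCt = (16.72−15.29) − (21.16−15.46) = 1.43 − 5.70 = -4.27; fold change = 2^4.27 = 19.293
PTEN8: ΔΔCt = (35.14−15.29) − (29.88−15.46) = 19.85 − 14.42 = 5.43; fold change = 2^-5.43 = 0.023
PTEN8 has the largest |ΔΔCt| = 5.43.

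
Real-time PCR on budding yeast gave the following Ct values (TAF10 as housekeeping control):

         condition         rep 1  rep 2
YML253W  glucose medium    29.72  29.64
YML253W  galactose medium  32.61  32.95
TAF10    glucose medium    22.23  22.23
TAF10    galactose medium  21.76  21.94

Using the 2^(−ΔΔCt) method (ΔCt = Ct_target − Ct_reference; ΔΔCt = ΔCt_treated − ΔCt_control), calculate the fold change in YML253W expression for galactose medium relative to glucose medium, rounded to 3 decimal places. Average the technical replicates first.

Mean Ct: YML253W glucose medium 29.680; YML253W galactose medium 32.780; TAF10 glucose medium 22.230; TAF10 galactose medium 21.850
ΔCt(glucose medium) = 29.680 − 22.230 = 7.450
ΔCt(galactose medium) = 32.780 − 21.850 = 10.930
ΔΔCt = 10.930 − 7.450 = 3.480
Fold change = 2^(−3.480) = 0.0896

0.090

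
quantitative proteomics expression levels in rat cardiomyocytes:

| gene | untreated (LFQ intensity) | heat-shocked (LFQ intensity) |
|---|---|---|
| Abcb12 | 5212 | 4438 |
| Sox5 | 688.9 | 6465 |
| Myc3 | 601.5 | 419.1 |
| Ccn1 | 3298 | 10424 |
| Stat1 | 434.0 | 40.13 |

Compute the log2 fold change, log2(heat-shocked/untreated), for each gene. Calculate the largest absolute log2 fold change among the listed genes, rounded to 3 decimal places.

3.435

log2(4438/5212) = -0.232  (Abcb12)
log2(6465/688.9) = 3.230  (Sox5)
log2(419.1/601.5) = -0.521  (Myc3)
log2(10424/3298) = 1.660  (Ccn1)
log2(40.13/434.0) = -3.435  (Stat1)
The largest magnitude belongs to Stat1.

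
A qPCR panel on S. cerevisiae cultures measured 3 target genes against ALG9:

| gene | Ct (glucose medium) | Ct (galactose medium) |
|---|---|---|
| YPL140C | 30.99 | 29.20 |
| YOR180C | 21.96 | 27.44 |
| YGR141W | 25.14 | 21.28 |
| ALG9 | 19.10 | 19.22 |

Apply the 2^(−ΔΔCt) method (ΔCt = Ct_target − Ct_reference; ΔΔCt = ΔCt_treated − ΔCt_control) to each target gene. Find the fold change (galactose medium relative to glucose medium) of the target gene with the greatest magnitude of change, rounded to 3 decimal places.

0.024

YPL140C: ΔΔCt = (29.20−19.22) − (30.99−19.10) = 9.98 − 11.89 = -1.91; fold change = 2^1.91 = 3.758
YOR180C: ΔΔCt = (27.44−19.22) − (21.96−19.10) = 8.22 − 2.86 = 5.36; fold change = 2^-5.36 = 0.024
YGR141W: ΔΔCt = (21.28−19.22) − (25.14−19.10) = 2.06 − 6.04 = -3.98; fold change = 2^3.98 = 15.780
YOR180C has the largest |ΔΔCt| = 5.36.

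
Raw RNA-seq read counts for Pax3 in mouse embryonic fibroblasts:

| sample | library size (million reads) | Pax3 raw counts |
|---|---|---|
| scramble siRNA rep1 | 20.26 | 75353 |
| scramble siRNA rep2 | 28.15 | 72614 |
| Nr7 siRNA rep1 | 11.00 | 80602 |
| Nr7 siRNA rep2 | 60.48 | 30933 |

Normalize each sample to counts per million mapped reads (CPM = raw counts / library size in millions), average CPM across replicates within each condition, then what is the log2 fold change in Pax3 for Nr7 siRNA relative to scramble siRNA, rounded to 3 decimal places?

0.316

CPM(scramble siRNA rep1) = 75353 / 20.26 = 3719.2991
CPM(scramble siRNA rep2) = 72614 / 28.15 = 2579.5382
CPM(Nr7 siRNA rep1) = 80602 / 11.00 = 7327.4545
CPM(Nr7 siRNA rep2) = 30933 / 60.48 = 511.4583
mean CPM(scramble siRNA) = 3149.4186; mean CPM(Nr7 siRNA) = 3919.4564
Fold change = 3919.4564 / 3149.4186 = 1.24450
log2(1.24450) = 0.3156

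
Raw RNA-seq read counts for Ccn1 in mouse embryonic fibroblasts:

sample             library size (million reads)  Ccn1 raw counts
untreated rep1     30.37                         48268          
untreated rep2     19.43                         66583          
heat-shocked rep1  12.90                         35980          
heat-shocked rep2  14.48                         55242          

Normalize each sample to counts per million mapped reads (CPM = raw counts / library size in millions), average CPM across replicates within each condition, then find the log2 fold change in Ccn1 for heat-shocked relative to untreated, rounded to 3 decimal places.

0.397

CPM(untreated rep1) = 48268 / 30.37 = 1589.3316
CPM(untreated rep2) = 66583 / 19.43 = 3426.8142
CPM(heat-shocked rep1) = 35980 / 12.90 = 2789.1473
CPM(heat-shocked rep2) = 55242 / 14.48 = 3815.0552
mean CPM(untreated) = 2508.0729; mean CPM(heat-shocked) = 3302.1013
Fold change = 3302.1013 / 2508.0729 = 1.31659
log2(1.31659) = 0.3968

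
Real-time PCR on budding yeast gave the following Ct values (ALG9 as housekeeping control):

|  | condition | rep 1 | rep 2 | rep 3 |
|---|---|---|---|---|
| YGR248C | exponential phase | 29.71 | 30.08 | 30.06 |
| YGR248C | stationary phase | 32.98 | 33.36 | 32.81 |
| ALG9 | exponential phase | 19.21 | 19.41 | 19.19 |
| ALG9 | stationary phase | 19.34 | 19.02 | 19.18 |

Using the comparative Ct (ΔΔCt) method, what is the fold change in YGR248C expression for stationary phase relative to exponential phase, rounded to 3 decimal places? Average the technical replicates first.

0.110

Mean Ct: YGR248C exponential phase 29.950; YGR248C stationary phase 33.050; ALG9 exponential phase 19.270; ALG9 stationary phase 19.180
ΔCt(exponential phase) = 29.950 − 19.270 = 10.680
ΔCt(stationary phase) = 33.050 − 19.180 = 13.870
ΔΔCt = 13.870 − 10.680 = 3.190
Fold change = 2^(−3.190) = 0.1096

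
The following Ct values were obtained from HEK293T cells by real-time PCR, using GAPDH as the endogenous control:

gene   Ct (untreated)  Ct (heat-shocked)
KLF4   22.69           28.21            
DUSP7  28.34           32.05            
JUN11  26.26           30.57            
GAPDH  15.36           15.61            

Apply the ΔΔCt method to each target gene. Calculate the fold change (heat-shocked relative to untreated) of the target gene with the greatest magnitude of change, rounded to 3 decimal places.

KLF4: ΔΔCt = (28.21−15.61) − (22.69−15.36) = 12.60 − 7.33 = 5.27; fold change = 2^-5.27 = 0.026
DUSP7: ΔΔCt = (32.05−15.61) − (28.34−15.36) = 16.44 − 12.98 = 3.46; fold change = 2^-3.46 = 0.091
JUN11: ΔΔCt = (30.57−15.61) − (26.26−15.36) = 14.96 − 10.90 = 4.06; fold change = 2^-4.06 = 0.060
KLF4 has the largest |ΔΔCt| = 5.27.

0.026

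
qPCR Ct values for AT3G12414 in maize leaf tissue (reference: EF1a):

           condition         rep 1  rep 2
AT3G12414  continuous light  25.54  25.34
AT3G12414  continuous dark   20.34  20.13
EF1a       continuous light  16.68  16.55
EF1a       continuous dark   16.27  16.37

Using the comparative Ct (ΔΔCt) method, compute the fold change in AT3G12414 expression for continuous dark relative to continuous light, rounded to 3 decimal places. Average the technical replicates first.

30.065

Mean Ct: AT3G12414 continuous light 25.440; AT3G12414 continuous dark 20.235; EF1a continuous light 16.615; EF1a continuous dark 16.320
ΔCt(continuous light) = 25.440 − 16.615 = 8.825
ΔCt(continuous dark) = 20.235 − 16.320 = 3.915
ΔΔCt = 3.915 − 8.825 = -4.910
Fold change = 2^(−(-4.910)) = 2^4.910 = 30.0647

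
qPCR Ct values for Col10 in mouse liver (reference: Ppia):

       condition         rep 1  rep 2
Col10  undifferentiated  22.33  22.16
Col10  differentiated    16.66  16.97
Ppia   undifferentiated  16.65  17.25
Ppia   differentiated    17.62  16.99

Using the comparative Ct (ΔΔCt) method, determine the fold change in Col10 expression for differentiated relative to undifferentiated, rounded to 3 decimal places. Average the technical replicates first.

Mean Ct: Col10 undifferentiated 22.245; Col10 differentiated 16.815; Ppia undifferentiated 16.950; Ppia differentiated 17.305
ΔCt(undifferentiated) = 22.245 − 16.950 = 5.295
ΔCt(differentiated) = 16.815 − 17.305 = -0.490
ΔΔCt = -0.490 − 5.295 = -5.785
Fold change = 2^(−(-5.785)) = 2^5.785 = 55.1390

55.139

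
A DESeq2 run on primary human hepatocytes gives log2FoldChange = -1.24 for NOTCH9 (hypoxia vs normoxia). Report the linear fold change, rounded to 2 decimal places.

0.42

Fold change = 2^(-1.24) = 0.423
That is, NOTCH9 drops to 42.3% of the normoxia level.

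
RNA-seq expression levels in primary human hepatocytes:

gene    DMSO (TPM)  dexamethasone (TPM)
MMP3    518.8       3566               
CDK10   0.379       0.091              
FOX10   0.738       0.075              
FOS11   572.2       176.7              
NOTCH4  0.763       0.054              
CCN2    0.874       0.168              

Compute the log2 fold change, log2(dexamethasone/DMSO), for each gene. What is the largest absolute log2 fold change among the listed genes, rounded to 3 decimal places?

3.821

log2(3566/518.8) = 2.781  (MMP3)
log2(0.091/0.379) = -2.058  (CDK10)
log2(0.075/0.738) = -3.299  (FOX10)
log2(176.7/572.2) = -1.695  (FOS11)
log2(0.054/0.763) = -3.821  (NOTCH4)
log2(0.168/0.874) = -2.379  (CCN2)
The largest magnitude belongs to NOTCH4.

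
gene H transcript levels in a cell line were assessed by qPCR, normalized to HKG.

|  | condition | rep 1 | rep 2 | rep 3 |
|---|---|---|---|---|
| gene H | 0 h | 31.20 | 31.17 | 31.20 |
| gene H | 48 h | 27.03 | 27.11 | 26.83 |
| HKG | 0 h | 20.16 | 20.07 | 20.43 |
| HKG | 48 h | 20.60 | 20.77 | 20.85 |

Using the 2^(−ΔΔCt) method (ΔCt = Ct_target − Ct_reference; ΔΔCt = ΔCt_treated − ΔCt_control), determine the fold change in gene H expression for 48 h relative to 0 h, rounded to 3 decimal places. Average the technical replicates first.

26.355

Mean Ct: gene H 0 h 31.190; gene H 48 h 26.990; HKG 0 h 20.220; HKG 48 h 20.740
ΔCt(0 h) = 31.190 − 20.220 = 10.970
ΔCt(48 h) = 26.990 − 20.740 = 6.250
ΔΔCt = 6.250 − 10.970 = -4.720
Fold change = 2^(−(-4.720)) = 2^4.720 = 26.3549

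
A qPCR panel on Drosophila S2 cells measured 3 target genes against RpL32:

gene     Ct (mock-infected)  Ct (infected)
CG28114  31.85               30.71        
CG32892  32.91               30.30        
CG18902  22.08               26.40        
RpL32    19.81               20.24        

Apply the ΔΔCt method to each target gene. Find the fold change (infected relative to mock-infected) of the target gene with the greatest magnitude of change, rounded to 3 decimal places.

0.067

CG28114: ΔΔCt = (30.71−20.24) − (31.85−19.81) = 10.47 − 12.04 = -1.57; fold change = 2^1.57 = 2.969
CG32892: ΔΔCt = (30.30−20.24) − (32.91−19.81) = 10.06 − 13.10 = -3.04; fold change = 2^3.04 = 8.225
CG18902: ΔΔCt = (26.40−20.24) − (22.08−19.81) = 6.16 − 2.27 = 3.89; fold change = 2^-3.89 = 0.067
CG18902 has the largest |ΔΔCt| = 3.89.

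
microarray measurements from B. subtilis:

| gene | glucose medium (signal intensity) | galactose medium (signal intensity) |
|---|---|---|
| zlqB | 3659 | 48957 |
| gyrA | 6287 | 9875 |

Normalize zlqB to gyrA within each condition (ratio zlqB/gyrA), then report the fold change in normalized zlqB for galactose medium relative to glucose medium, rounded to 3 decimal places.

zlqB/gyrA (glucose medium) = 3659 / 6287 = 0.58199
zlqB/gyrA (galactose medium) = 48957 / 9875 = 4.9577
Fold change = 4.9577 / 0.58199 = 8.5184

8.518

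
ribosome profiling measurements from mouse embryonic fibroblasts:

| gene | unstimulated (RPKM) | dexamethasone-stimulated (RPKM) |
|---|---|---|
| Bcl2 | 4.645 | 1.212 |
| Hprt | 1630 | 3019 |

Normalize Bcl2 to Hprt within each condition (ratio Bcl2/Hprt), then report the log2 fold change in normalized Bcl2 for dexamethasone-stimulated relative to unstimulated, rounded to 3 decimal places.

-2.827

Bcl2/Hprt (unstimulated) = 4.645 / 1630 = 0.0028497
Bcl2/Hprt (dexamethasone-stimulated) = 1.212 / 3019 = 0.00040146
Fold change = 0.00040146 / 0.0028497 = 0.1409
log2(0.1409) = -2.8275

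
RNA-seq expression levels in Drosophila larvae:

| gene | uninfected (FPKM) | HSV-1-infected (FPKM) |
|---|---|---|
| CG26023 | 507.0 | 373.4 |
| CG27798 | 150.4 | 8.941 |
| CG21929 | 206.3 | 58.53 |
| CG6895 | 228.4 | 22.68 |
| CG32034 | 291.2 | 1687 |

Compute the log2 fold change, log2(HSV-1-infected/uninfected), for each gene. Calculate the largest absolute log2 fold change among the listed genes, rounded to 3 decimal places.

log2(373.4/507.0) = -0.441  (CG26023)
log2(8.941/150.4) = -4.072  (CG27798)
log2(58.53/206.3) = -1.817  (CG21929)
log2(22.68/228.4) = -3.332  (CG6895)
log2(1687/291.2) = 2.534  (CG32034)
The largest magnitude belongs to CG27798.

4.072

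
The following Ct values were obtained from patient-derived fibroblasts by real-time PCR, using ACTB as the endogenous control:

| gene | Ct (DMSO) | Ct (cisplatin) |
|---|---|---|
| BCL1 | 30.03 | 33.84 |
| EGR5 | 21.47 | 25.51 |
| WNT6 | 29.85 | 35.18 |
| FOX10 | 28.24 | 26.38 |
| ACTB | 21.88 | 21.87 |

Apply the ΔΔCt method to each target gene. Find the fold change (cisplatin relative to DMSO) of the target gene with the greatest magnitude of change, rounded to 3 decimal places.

0.025

BCL1: ΔΔCt = (33.84−21.87) − (30.03−21.88) = 11.97 − 8.15 = 3.82; fold change = 2^-3.82 = 0.071
EGR5: ΔΔCt = (25.51−21.87) − (21.47−21.88) = 3.64 − (-0.41) = 4.05; fold change = 2^-4.05 = 0.060
WNT6: ΔΔCt = (35.18−21.87) − (29.85−21.88) = 13.31 − 7.97 = 5.34; fold change = 2^-5.34 = 0.025
FOX10: ΔΔCt = (26.38−21.87) − (28.24−21.88) = 4.51 − 6.36 = -1.85; fold change = 2^1.85 = 3.605
WNT6 has the largest |ΔΔCt| = 5.34.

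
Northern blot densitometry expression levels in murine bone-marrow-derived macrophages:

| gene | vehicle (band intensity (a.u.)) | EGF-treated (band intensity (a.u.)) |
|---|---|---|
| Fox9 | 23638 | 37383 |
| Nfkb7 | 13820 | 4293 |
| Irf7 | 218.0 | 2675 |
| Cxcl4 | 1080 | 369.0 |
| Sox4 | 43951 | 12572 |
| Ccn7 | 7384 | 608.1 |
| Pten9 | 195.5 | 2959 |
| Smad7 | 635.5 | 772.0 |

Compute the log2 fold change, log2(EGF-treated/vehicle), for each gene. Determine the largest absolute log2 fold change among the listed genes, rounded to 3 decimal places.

log2(37383/23638) = 0.661  (Fox9)
log2(4293/13820) = -1.687  (Nfkb7)
log2(2675/218.0) = 3.617  (Irf7)
log2(369.0/1080) = -1.549  (Cxcl4)
log2(12572/43951) = -1.806  (Sox4)
log2(608.1/7384) = -3.602  (Ccn7)
log2(2959/195.5) = 3.920  (Pten9)
log2(772.0/635.5) = 0.281  (Smad7)
The largest magnitude belongs to Pten9.

3.920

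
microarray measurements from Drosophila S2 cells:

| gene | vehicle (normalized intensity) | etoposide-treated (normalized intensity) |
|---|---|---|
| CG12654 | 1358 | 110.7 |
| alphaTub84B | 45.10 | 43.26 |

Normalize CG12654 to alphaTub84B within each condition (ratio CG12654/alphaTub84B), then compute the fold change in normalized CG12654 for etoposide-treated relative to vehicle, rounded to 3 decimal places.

CG12654/alphaTub84B (vehicle) = 1358 / 45.10 = 30.111
CG12654/alphaTub84B (etoposide-treated) = 110.7 / 43.26 = 2.5589
Fold change = 2.5589 / 30.111 = 0.0850

0.085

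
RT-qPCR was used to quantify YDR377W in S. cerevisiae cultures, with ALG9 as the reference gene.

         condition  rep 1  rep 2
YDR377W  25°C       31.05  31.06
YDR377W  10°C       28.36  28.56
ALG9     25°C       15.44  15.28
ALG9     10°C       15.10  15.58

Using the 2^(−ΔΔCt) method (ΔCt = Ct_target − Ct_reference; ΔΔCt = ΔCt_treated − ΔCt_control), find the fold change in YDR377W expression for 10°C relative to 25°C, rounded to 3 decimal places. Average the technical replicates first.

Mean Ct: YDR377W 25°C 31.055; YDR377W 10°C 28.460; ALG9 25°C 15.360; ALG9 10°C 15.340
ΔCt(25°C) = 31.055 − 15.360 = 15.695
ΔCt(10°C) = 28.460 − 15.340 = 13.120
ΔΔCt = 13.120 − 15.695 = -2.575
Fold change = 2^(−(-2.575)) = 2^2.575 = 5.9587

5.959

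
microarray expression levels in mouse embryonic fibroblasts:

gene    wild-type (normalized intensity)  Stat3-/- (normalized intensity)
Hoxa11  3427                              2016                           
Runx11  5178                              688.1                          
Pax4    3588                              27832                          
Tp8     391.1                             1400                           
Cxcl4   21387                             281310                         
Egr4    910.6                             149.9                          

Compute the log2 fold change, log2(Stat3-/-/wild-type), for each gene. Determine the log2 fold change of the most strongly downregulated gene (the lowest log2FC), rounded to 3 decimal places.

log2(2016/3427) = -0.765  (Hoxa11)
log2(688.1/5178) = -2.912  (Runx11)
log2(27832/3588) = 2.955  (Pax4)
log2(1400/391.1) = 1.840  (Tp8)
log2(281310/21387) = 3.717  (Cxcl4)
log2(149.9/910.6) = -2.603  (Egr4)
Runx11 is most strongly downregulated.

-2.912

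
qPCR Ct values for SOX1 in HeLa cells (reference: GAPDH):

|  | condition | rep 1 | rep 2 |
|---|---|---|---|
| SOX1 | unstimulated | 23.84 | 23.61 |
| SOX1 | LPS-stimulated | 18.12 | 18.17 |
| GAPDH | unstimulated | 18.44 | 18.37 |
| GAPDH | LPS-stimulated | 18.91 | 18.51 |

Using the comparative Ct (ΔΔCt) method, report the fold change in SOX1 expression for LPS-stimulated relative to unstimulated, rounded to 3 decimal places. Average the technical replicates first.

Mean Ct: SOX1 unstimulated 23.725; SOX1 LPS-stimulated 18.145; GAPDH unstimulated 18.405; GAPDH LPS-stimulated 18.710
ΔCt(unstimulated) = 23.725 − 18.405 = 5.320
ΔCt(LPS-stimulated) = 18.145 − 18.710 = -0.565
ΔΔCt = -0.565 − 5.320 = -5.885
Fold change = 2^(−(-5.885)) = 2^5.885 = 59.0965

59.096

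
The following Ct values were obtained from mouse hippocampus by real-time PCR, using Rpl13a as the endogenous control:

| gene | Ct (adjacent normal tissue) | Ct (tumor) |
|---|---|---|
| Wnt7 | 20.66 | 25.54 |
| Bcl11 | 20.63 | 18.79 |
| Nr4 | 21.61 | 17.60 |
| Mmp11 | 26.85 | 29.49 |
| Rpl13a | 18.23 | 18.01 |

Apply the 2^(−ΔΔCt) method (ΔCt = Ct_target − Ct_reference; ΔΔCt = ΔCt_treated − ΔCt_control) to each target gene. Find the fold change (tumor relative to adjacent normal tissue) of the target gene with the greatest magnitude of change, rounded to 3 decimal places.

0.029

Wnt7: ΔΔCt = (25.54−18.01) − (20.66−18.23) = 7.53 − 2.43 = 5.10; fold change = 2^-5.10 = 0.029
Bcl11: ΔΔCt = (18.79−18.01) − (20.63−18.23) = 0.78 − 2.40 = -1.62; fold change = 2^1.62 = 3.074
Nr4: ΔΔCt = (17.60−18.01) − (21.61−18.23) = -0.41 − 3.38 = -3.79; fold change = 2^3.79 = 13.833
Mmp11: ΔΔCt = (29.49−18.01) − (26.85−18.23) = 11.48 − 8.62 = 2.86; fold change = 2^-2.86 = 0.138
Wnt7 has the largest |ΔΔCt| = 5.10.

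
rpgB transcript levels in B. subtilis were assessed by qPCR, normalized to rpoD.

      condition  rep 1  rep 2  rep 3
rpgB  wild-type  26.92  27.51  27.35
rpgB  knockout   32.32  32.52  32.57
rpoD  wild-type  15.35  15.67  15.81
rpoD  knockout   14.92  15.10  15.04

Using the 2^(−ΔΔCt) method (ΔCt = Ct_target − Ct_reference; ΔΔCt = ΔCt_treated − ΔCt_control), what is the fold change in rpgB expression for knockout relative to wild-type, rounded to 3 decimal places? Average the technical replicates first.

Mean Ct: rpgB wild-type 27.260; rpgB knockout 32.470; rpoD wild-type 15.610; rpoD knockout 15.020
ΔCt(wild-type) = 27.260 − 15.610 = 11.650
ΔCt(knockout) = 32.470 − 15.020 = 17.450
ΔΔCt = 17.450 − 11.650 = 5.800
Fold change = 2^(−5.800) = 0.0179

0.018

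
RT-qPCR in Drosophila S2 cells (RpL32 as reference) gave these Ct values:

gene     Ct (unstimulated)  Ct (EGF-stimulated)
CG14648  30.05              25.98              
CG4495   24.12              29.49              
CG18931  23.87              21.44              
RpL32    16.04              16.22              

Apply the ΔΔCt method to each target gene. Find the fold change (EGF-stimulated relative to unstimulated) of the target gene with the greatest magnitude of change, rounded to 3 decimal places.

CG14648: ΔΔCt = (25.98−16.22) − (30.05−16.04) = 9.76 − 14.01 = -4.25; fold change = 2^4.25 = 19.027
CG4495: ΔΔCt = (29.49−16.22) − (24.12−16.04) = 13.27 − 8.08 = 5.19; fold change = 2^-5.19 = 0.027
CG18931: ΔΔCt = (21.44−16.22) − (23.87−16.04) = 5.22 − 7.83 = -2.61; fold change = 2^2.61 = 6.105
CG4495 has the largest |ΔΔCt| = 5.19.

0.027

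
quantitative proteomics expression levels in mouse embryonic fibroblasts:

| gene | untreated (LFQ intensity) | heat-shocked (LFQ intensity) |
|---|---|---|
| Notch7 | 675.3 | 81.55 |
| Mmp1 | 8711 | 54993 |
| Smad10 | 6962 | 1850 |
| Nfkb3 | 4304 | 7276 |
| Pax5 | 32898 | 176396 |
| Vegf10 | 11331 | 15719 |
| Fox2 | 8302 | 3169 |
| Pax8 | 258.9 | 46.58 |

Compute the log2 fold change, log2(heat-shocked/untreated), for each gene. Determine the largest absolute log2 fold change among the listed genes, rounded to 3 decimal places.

3.050

log2(81.55/675.3) = -3.050  (Notch7)
log2(54993/8711) = 2.658  (Mmp1)
log2(1850/6962) = -1.912  (Smad10)
log2(7276/4304) = 0.757  (Nfkb3)
log2(176396/32898) = 2.423  (Pax5)
log2(15719/11331) = 0.472  (Vegf10)
log2(3169/8302) = -1.389  (Fox2)
log2(46.58/258.9) = -2.475  (Pax8)
The largest magnitude belongs to Notch7.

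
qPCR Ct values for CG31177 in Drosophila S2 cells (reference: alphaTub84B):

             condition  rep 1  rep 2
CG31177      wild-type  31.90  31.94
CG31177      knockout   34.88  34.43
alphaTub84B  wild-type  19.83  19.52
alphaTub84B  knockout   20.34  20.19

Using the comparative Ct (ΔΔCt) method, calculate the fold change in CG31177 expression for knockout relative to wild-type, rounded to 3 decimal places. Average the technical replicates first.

Mean Ct: CG31177 wild-type 31.920; CG31177 knockout 34.655; alphaTub84B wild-type 19.675; alphaTub84B knockout 20.265
ΔCt(wild-type) = 31.920 − 19.675 = 12.245
ΔCt(knockout) = 34.655 − 20.265 = 14.390
ΔΔCt = 14.390 − 12.245 = 2.145
Fold change = 2^(−2.145) = 0.2261

0.226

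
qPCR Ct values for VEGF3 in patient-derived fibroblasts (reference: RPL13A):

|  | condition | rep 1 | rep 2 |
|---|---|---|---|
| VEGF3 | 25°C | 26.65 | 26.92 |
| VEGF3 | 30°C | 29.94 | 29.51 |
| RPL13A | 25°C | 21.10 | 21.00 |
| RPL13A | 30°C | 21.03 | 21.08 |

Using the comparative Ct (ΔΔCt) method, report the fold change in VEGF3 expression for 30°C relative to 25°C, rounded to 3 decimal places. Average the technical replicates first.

Mean Ct: VEGF3 25°C 26.785; VEGF3 30°C 29.725; RPL13A 25°C 21.050; RPL13A 30°C 21.055
ΔCt(25°C) = 26.785 − 21.050 = 5.735
ΔCt(30°C) = 29.725 − 21.055 = 8.670
ΔΔCt = 8.670 − 5.735 = 2.935
Fold change = 2^(−2.935) = 0.1308

0.131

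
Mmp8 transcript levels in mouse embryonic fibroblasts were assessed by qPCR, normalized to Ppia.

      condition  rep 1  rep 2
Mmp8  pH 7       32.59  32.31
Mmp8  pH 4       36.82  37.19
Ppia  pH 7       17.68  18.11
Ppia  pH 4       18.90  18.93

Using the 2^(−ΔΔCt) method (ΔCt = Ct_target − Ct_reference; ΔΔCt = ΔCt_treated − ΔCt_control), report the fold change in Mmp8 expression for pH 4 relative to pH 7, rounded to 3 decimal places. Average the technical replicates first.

Mean Ct: Mmp8 pH 7 32.450; Mmp8 pH 4 37.005; Ppia pH 7 17.895; Ppia pH 4 18.915
ΔCt(pH 7) = 32.450 − 17.895 = 14.555
ΔCt(pH 4) = 37.005 − 18.915 = 18.090
ΔΔCt = 18.090 − 14.555 = 3.535
Fold change = 2^(−3.535) = 0.0863

0.086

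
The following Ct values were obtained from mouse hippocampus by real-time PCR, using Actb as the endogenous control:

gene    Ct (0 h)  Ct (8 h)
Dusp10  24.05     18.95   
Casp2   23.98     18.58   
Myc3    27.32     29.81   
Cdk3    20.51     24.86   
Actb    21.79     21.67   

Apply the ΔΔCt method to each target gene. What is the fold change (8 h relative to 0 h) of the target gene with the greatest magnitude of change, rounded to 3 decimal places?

Dusp10: ΔΔCt = (18.95−21.67) − (24.05−21.79) = -2.72 − 2.26 = -4.98; fold change = 2^4.98 = 31.559
Casp2: ΔΔCt = (18.58−21.67) − (23.98−21.79) = -3.09 − 2.19 = -5.28; fold change = 2^5.28 = 38.854
Myc3: ΔΔCt = (29.81−21.67) − (27.32−21.79) = 8.14 − 5.53 = 2.61; fold change = 2^-2.61 = 0.164
Cdk3: ΔΔCt = (24.86−21.67) − (20.51−21.79) = 3.19 − (-1.28) = 4.47; fold change = 2^-4.47 = 0.045
Casp2 has the largest |ΔΔCt| = 5.28.

38.854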